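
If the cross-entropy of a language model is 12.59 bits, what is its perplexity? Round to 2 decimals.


Perplexity formula: PP = 2^H
H = 12.59
PP = 2^12.59
Decompose: 2^12.59 = 2^12 * 2^0.59
2^12 = 4096, 2^0.59 ~ 1.5052467
PP ~ 4096 * 1.5052467 = 6165.4904832
Rounded to 2 decimals: 6165.49

6165.49


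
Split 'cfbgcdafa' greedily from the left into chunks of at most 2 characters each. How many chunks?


'cfbgcdafa' has 9 characters.
Chunking with max size 2:
  Chunk 1: 'cf' (positions 0-1)
  Chunk 2: 'bg' (positions 2-3)
  Chunk 3: 'cd' (positions 4-5)
  Chunk 4: 'af' (positions 6-7)
  Chunk 5: 'a' (positions 8-8)
Total chunks: ceil(9 / 2) = 5

5


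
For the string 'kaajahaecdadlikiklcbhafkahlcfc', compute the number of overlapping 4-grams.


String 'kaajahaecdadlikiklcbhafkahlcfc' has length L = 30.
Number of overlapping n-grams = L - n + 1
Substituting: 30 - 4 + 1 = 27

27


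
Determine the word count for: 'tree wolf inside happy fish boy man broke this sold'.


Counting words by splitting on spaces:
  Word 1: 'tree'
  Word 2: 'wolf'
  Word 3: 'inside'
  Word 4: 'happy'
  Word 5: 'fish'
  Word 6: 'boy'
  Word 7: 'man'
  Word 8: 'broke'
  Word 9: 'this'
  Word 10: 'sold'
Total words: 10

10


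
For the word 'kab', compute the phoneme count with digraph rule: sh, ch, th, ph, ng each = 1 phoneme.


Parsing 'kab' greedily, digraphs first:
  'k' -> consonant phoneme (phonemes so far: 1)
  'a' -> vowel phoneme (phonemes so far: 2)
  'b' -> consonant phoneme (phonemes so far: 3)
Total phonemes: 3

3


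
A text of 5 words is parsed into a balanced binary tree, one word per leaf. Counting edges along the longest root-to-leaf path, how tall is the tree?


In a balanced binary tree with n leaves the deepest leaf is ceil(log2(n)) edges below the root.
log2(5) = 2.3219
ceil(2.3219) = 3
height (edges) = 3

3


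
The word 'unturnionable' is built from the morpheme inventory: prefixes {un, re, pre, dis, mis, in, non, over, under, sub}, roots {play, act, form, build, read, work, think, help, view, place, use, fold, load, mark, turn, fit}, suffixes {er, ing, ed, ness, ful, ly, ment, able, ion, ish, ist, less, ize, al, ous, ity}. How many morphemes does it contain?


Segmenting 'unturnionable' against the inventory:
  'un' -> prefix (morpheme 1)
  'turn' -> root (morpheme 2)
  'ion' -> suffix (morpheme 3)
  'able' -> suffix (morpheme 4)
Total morphemes: 4

4


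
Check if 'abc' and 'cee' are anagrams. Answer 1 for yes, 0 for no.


Sort characters of 'abc': 'abc'
Sort characters of 'cee': 'cee'
Sorted forms differ -> they are NOT anagrams
Result: 0

0


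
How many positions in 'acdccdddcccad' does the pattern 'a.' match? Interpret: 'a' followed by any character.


Pattern: a. means 'a' followed by any character.
Scanning 'acdccdddcccad' position-by-position:
  Pos 0: window 'ac' -> MATCH
  Pos 1: window 'cd' -> no
  Pos 2: window 'dc' -> no
  Pos 3: window 'cc' -> no
  Pos 4: window 'cd' -> no
  Pos 5: window 'dd' -> no
  Pos 6: window 'dd' -> no
  Pos 7: window 'dc' -> no
  Pos 8: window 'cc' -> no
  Pos 9: window 'cc' -> no
  Pos 10: window 'ca' -> no
  Pos 11: window 'ad' -> MATCH
  Pos 12: window 'd' -> no
Total matches: 2

2


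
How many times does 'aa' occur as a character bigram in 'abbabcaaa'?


Scanning 'abbabcaaa' for bigram 'aa':
  Position 0: 'ab' -> no
  Position 1: 'bb' -> no
  Position 2: 'ba' -> no
  Position 3: 'ab' -> no
  Position 4: 'bc' -> no
  Position 5: 'ca' -> no
  Position 6: 'aa' -> MATCH
  Position 7: 'aa' -> MATCH
Total matches: 2

2


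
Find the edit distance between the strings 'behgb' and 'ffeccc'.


Building DP table for s1='behgb' (len 5) and s2='ffeccc' (len 6):
       f  f  e  c  c  c
    0  1  2  3  4  5  6
  b 1  1  2  3  4  5  6
  e 2  2  2  2  3  4  5
  h 3  3  3  3  3  4  5
  g 4  4  4  4  4  4  5
  b 5  5  5  5  5  5  5
Edit distance = dp[5][6] = 5

5


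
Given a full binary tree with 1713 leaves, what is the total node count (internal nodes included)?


Leaf nodes (terminals): 1713
Internal nodes = n - 1 = 1713 - 1 = 1712
Total = leaves + internal = 1713 + 1712 = 3425

3425


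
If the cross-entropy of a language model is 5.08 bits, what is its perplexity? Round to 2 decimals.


Perplexity formula: PP = 2^H
H = 5.08
PP = 2^5.08
Decompose: 2^5.08 = 2^5 * 2^0.08
2^5 = 32, 2^0.08 ~ 1.0570180
PP ~ 32 * 1.0570180 = 33.8245760
Rounded to 2 decimals: 33.82

33.82


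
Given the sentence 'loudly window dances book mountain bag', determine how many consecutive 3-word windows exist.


Word trigrams from [6] words:
  Trigram 1: (loudly window dances)
  Trigram 2: (window dances book)
  Trigram 3: (dances book mountain)
  Trigram 4: (book mountain bag)
Total word trigrams: 6 - 2 = 4

4


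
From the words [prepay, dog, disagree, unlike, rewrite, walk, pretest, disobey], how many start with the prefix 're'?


Checking each word for prefix 're':
  'prepay' -> no (count: 0)
  'dog' -> no (count: 0)
  'disagree' -> no (count: 0)
  'unlike' -> no (count: 0)
  'rewrite' -> YES, starts with 're' (count: 1)
  'walk' -> no (count: 1)
  'pretest' -> no (count: 1)
  'disobey' -> no (count: 1)
Total with prefix 're': 1

1


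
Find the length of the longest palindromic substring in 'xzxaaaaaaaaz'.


Scanning 'xzxaaaaaaaaz' for palindromic substrings.
Substring at positions 3-10: 'aaaaaaaa'.
Check: reverse('aaaaaaaa') = 'aaaaaaaa' -> palindrome confirmed.
Neighbouring characters ('x' / 'z') break symmetry, so it cannot extend further.
No longer palindromic substring exists; longest length = 8

8


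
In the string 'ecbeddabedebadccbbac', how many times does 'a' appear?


Scanning 'ecbeddabedebadccbbac' for 'a':
  Position 6: 'a' -> MATCH (count: 1)
  Position 12: 'a' -> MATCH (count: 2)
  Position 18: 'a' -> MATCH (count: 3)
Total occurrences of 'a': 3

3


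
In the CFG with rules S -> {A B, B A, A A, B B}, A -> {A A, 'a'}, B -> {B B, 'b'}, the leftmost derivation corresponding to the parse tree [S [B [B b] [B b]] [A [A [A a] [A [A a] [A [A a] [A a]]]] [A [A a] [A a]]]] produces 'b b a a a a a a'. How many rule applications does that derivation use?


Every bracketed nonterminal node [X ...] in the tree is produced by exactly one rule application.
Reading the tree off as a leftmost derivation:
  Step 1: S  =>  B A   (applied S -> B A)
  Step 2: B A  =>  B B A   (applied B -> B B)
  Step 3: B B A  =>  b B A   (applied B -> b)
  Step 4: b B A  =>  b b A   (applied B -> b)
  Step 5: b b A  =>  b b A A   (applied A -> A A)
  Step 6: b b A A  =>  b b A A A   (applied A -> A A)
  Step 7: b b A A A  =>  b b a A A   (applied A -> a)
  Step 8: b b a A A  =>  b b a A A A   (applied A -> A A)
  Step 9: b b a A A A  =>  b b a a A A   (applied A -> a)
  Step 10: b b a a A A  =>  b b a a A A A   (applied A -> A A)
  Step 11: b b a a A A A  =>  b b a a a A A   (applied A -> a)
  Step 12: b b a a a A A  =>  b b a a a a A   (applied A -> a)
  Step 13: b b a a a a A  =>  b b a a a a A A   (applied A -> A A)
  Step 14: b b a a a a A A  =>  b b a a a a a A   (applied A -> a)
  Step 15: b b a a a a a A  =>  b b a a a a a a   (applied A -> a)
Final yield: b b a a a a a a
Total rewrite steps: 15

15


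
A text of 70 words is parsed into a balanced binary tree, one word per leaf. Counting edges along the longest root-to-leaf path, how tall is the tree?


In a balanced binary tree with n leaves the deepest leaf is ceil(log2(n)) edges below the root.
log2(70) = 6.1293
ceil(6.1293) = 7
height (edges) = 7

7


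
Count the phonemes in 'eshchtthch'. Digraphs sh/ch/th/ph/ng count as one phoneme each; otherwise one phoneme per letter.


Parsing 'eshchtthch' greedily, digraphs first:
  'e' -> vowel phoneme (phonemes so far: 1)
  'sh' -> digraph (1 consonant phoneme) (phonemes so far: 2)
  'ch' -> digraph (1 consonant phoneme) (phonemes so far: 3)
  't' -> consonant phoneme (phonemes so far: 4)
  'th' -> digraph (1 consonant phoneme) (phonemes so far: 5)
  'ch' -> digraph (1 consonant phoneme) (phonemes so far: 6)
Total phonemes: 6

6


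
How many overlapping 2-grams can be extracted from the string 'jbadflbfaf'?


String 'jbadflbfaf' has length L = 10.
Number of overlapping n-grams = L - n + 1
Substituting: 10 - 2 + 1 = 9

9


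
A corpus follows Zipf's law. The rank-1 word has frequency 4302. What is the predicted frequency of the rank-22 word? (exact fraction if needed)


Zipf's law: freq(rank) = f1 / rank
f1 = 4302, rank = 22
freq = 4302 / 22
GCD(4302, 22) = 2
Simplified: 2151/11

2151/11


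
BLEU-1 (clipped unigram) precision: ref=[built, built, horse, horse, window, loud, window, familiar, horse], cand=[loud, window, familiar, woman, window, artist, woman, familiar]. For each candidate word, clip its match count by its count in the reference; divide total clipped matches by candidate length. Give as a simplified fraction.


Reference word counts: {'built': 2, 'familiar': 1, 'horse': 3, 'loud': 1, 'window': 2}
Checking each candidate word (with clipping):
  'loud' -> in reference (ref count 1, used 1/1) -> match (matches: 1)
  'window' -> in reference (ref count 2, used 1/2) -> match (matches: 2)
  'familiar' -> in reference (ref count 1, used 1/1) -> match (matches: 3)
  'woman' -> not in reference -> no match (matches: 3)
  'window' -> in reference (ref count 2, used 2/2) -> match (matches: 4)
  'artist' -> not in reference -> no match (matches: 4)
  'woman' -> not in reference -> no match (matches: 4)
  'familiar' -> ref count 1 already used up (1/1) -> clipped, no match (matches: 4)
Clipped matches: 4, Candidate length: 8
Precision = 4/8 = 1/2

1/2


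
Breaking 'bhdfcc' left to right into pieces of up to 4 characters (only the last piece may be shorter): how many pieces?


'bhdfcc' has 6 characters.
Chunking with max size 4:
  Chunk 1: 'bhdf' (positions 0-3)
  Chunk 2: 'cc' (positions 4-5)
Total chunks: ceil(6 / 4) = 2

2


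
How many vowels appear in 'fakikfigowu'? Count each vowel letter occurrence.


Scanning each character of 'fakikfigowu':
  Position 1: 'f' -> consonant (running count: 0)
  Position 2: 'a' -> vowel (running count: 1)
  Position 3: 'k' -> consonant (running count: 1)
  Position 4: 'i' -> vowel (running count: 2)
  Position 5: 'k' -> consonant (running count: 2)
  Position 6: 'f' -> consonant (running count: 2)
  Position 7: 'i' -> vowel (running count: 3)
  Position 8: 'g' -> consonant (running count: 3)
  Position 9: 'o' -> vowel (running count: 4)
  Position 10: 'w' -> consonant (running count: 4)
  Position 11: 'u' -> vowel (running count: 5)
Total vowels: 5

5


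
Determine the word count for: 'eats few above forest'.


Counting words by splitting on spaces:
  Word 1: 'eats'
  Word 2: 'few'
  Word 3: 'above'
  Word 4: 'forest'
Total words: 4

4


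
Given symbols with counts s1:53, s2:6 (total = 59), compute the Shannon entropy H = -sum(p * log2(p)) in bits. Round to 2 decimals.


Computing entropy H = -sum(p_i * log2(p_i)):
  s1: p = 53/59 = 0.8983, -p*log2(p) = 0.1390
  s2: p = 6/59 = 0.1017, -p*log2(p) = 0.3354
H = sum of terms = 0.4744
Rounded to 2 decimals: 0.47

0.47


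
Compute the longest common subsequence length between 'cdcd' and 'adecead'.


DP table for LCS of 'cdcd' and 'adecead':
       a  d  e  c  e  a  d
    0  0  0  0  0  0  0  0
  c 0  0  0  0  1  1  1  1
  d 0  0  1  1  1  1  1  2
  c 0  0  1  1  2  2  2  2
  d 0  0  1  1  2  2  2  3
LCS: 'dcd'
LCS length = 3

3


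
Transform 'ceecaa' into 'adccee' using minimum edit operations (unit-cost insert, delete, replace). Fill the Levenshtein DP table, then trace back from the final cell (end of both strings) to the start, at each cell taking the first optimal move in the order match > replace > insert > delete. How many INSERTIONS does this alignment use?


Edit distance = 5. Backtracking from cell (6, 6) with preference match > replace > insert > delete,
then listing the resulting alignment 'ceecaa' -> 'adccee' left to right:
  Step 1: replace c->a
  Step 2: replace e->d
  Step 3: replace e->c
  Step 4: keep 'c'
  Step 5: replace a->e
  Step 6: replace a->e
Total insertions: 0

0


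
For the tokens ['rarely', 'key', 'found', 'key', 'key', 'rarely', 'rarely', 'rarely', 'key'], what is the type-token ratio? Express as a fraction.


Tokens: 9
Unique types: ('found', 'key', 'rarely') = 3
TTR = 3/9
Simplify: divide both by 3 -> 1/3
TTR = 1/3

1/3


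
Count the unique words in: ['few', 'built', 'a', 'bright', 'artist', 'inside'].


Listing all tokens and tracking unique types:
  Token 1: 'few' -> NEW (unique so far: 1)
  Token 2: 'built' -> NEW (unique so far: 2)
  Token 3: 'a' -> NEW (unique so far: 3)
  Token 4: 'bright' -> NEW (unique so far: 4)
  Token 5: 'artist' -> NEW (unique so far: 5)
  Token 6: 'inside' -> NEW (unique so far: 6)
Unique types: ('a', 'artist', 'bright', 'built', 'few', 'inside')
Vocabulary size: 6

6


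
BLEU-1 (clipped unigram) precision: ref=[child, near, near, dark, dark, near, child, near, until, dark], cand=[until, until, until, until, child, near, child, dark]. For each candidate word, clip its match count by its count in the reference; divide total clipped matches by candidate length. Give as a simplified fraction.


Reference word counts: {'child': 2, 'dark': 3, 'near': 4, 'until': 1}
Checking each candidate word (with clipping):
  'until' -> in reference (ref count 1, used 1/1) -> match (matches: 1)
  'until' -> ref count 1 already used up (1/1) -> clipped, no match (matches: 1)
  'until' -> ref count 1 already used up (1/1) -> clipped, no match (matches: 1)
  'until' -> ref count 1 already used up (1/1) -> clipped, no match (matches: 1)
  'child' -> in reference (ref count 2, used 1/2) -> match (matches: 2)
  'near' -> in reference (ref count 4, used 1/4) -> match (matches: 3)
  'child' -> in reference (ref count 2, used 2/2) -> match (matches: 4)
  'dark' -> in reference (ref count 3, used 1/3) -> match (matches: 5)
Clipped matches: 5, Candidate length: 8
Precision = 5/8

5/8


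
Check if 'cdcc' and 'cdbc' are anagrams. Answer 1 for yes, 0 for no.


Sort characters of 'cdcc': 'cccd'
Sort characters of 'cdbc': 'bccd'
Sorted forms differ -> they are NOT anagrams
Result: 0

0


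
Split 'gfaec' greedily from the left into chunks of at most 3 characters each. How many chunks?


'gfaec' has 5 characters.
Chunking with max size 3:
  Chunk 1: 'gfa' (positions 0-2)
  Chunk 2: 'ec' (positions 3-4)
Total chunks: ceil(5 / 3) = 2

2


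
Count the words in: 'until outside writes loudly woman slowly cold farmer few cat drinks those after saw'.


Counting words by splitting on spaces:
  Word 1: 'until'
  Word 2: 'outside'
  Word 3: 'writes'
  Word 4: 'loudly'
  Word 5: 'woman'
  Word 6: 'slowly'
  Word 7: 'cold'
  Word 8: 'farmer'
  Word 9: 'few'
  Word 10: 'cat'
  Word 11: 'drinks'
  Word 12: 'those'
  Word 13: 'after'
  Word 14: 'saw'
Total words: 14

14


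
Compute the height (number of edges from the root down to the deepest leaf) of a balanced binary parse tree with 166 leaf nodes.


In a balanced binary tree with n leaves the deepest leaf is ceil(log2(n)) edges below the root.
log2(166) = 7.3750
ceil(7.3750) = 8
height (edges) = 8

8


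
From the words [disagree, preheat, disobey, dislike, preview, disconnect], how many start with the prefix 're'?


Checking each word for prefix 're':
  'disagree' -> no (count: 0)
  'preheat' -> no (count: 0)
  'disobey' -> no (count: 0)
  'dislike' -> no (count: 0)
  'preview' -> no (count: 0)
  'disconnect' -> no (count: 0)
Total with prefix 're': 0

0


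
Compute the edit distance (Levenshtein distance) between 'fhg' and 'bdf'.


Building DP table for s1='fhg' (len 3) and s2='bdf' (len 3):
       b  d  f
    0  1  2  3
  f 1  1  2  2
  h 2  2  2  3
  g 3  3  3  3
Edit distance = dp[3][3] = 3

3


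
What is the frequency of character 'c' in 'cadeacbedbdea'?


Scanning 'cadeacbedbdea' for 'c':
  Position 0: 'c' -> MATCH (count: 1)
  Position 5: 'c' -> MATCH (count: 2)
Total occurrences of 'c': 2

2


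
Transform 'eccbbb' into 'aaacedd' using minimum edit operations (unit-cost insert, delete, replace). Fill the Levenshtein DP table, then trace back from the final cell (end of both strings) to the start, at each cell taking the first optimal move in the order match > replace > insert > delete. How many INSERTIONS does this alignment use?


Edit distance = 6. Backtracking from cell (6, 7) with preference match > replace > insert > delete,
then listing the resulting alignment 'eccbbb' -> 'aaacedd' left to right:
  Step 1: insert 'a' [insertion #1]
  Step 2: replace e->a
  Step 3: replace c->a
  Step 4: keep 'c'
  Step 5: replace b->e
  Step 6: replace b->d
  Step 7: replace b->d
Total insertions: 1

1


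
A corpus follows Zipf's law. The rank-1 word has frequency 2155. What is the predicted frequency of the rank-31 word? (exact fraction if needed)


Zipf's law: freq(rank) = f1 / rank
f1 = 2155, rank = 31
freq = 2155 / 31
GCD(2155, 31) = 1
Simplified: 2155/31

2155/31


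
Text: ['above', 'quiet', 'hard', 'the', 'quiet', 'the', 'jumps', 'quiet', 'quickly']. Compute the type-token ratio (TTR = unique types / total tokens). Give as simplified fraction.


Tokens: 9
Unique types: ('above', 'hard', 'jumps', 'quickly', 'quiet', 'the') = 6
TTR = 6/9
Simplify: divide both by 3 -> 2/3
TTR = 2/3

2/3


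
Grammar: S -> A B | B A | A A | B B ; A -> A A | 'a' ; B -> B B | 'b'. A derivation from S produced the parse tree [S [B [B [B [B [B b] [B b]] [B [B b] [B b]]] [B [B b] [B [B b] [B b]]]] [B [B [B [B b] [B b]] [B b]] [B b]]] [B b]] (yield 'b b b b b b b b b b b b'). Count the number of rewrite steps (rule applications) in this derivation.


Every bracketed nonterminal node [X ...] in the tree is produced by exactly one rule application.
Reading the tree off as a leftmost derivation:
  Step 1: S  =>  B B   (applied S -> B B)
  Step 2: B B  =>  B B B   (applied B -> B B)
  Step 3: B B B  =>  B B B B   (applied B -> B B)
  Step 4: B B B B  =>  B B B B B   (applied B -> B B)
  Step 5: B B B B B  =>  B B B B B B   (applied B -> B B)
  Step 6: B B B B B B  =>  b B B B B B   (applied B -> b)
  Step 7: b B B B B B  =>  b b B B B B   (applied B -> b)
  Step 8: b b B B B B  =>  b b B B B B B   (applied B -> B B)
  Step 9: b b B B B B B  =>  b b b B B B B   (applied B -> b)
  Step 10: b b b B B B B  =>  b b b b B B B   (applied B -> b)
  Step 11: b b b b B B B  =>  b b b b B B B B   (applied B -> B B)
  Step 12: b b b b B B B B  =>  b b b b b B B B   (applied B -> b)
  Step 13: b b b b b B B B  =>  b b b b b B B B B   (applied B -> B B)
  Step 14: b b b b b B B B B  =>  b b b b b b B B B   (applied B -> b)
  Step 15: b b b b b b B B B  =>  b b b b b b b B B   (applied B -> b)
  Step 16: b b b b b b b B B  =>  b b b b b b b B B B   (applied B -> B B)
  Step 17: b b b b b b b B B B  =>  b b b b b b b B B B B   (applied B -> B B)
  Step 18: b b b b b b b B B B B  =>  b b b b b b b B B B B B   (applied B -> B B)
  Step 19: b b b b b b b B B B B B  =>  b b b b b b b b B B B B   (applied B -> b)
  Step 20: b b b b b b b b B B B B  =>  b b b b b b b b b B B B   (applied B -> b)
  Step 21: b b b b b b b b b B B B  =>  b b b b b b b b b b B B   (applied B -> b)
  Step 22: b b b b b b b b b b B B  =>  b b b b b b b b b b b B   (applied B -> b)
  Step 23: b b b b b b b b b b b B  =>  b b b b b b b b b b b b   (applied B -> b)
Final yield: b b b b b b b b b b b b
Total rewrite steps: 23

23


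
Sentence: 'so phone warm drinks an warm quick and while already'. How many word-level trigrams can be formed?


Word trigrams from [10] words:
  Trigram 1: (so phone warm)
  Trigram 2: (phone warm drinks)
  Trigram 3: (warm drinks an)
  Trigram 4: (drinks an warm)
  Trigram 5: (an warm quick)
  Trigram 6: (warm quick and)
  Trigram 7: (quick and while)
  Trigram 8: (and while already)
Total word trigrams: 10 - 2 = 8

8


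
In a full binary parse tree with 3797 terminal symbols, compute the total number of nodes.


Leaf nodes (terminals): 3797
Internal nodes = n - 1 = 3797 - 1 = 3796
Total = leaves + internal = 3797 + 3796 = 7593

7593


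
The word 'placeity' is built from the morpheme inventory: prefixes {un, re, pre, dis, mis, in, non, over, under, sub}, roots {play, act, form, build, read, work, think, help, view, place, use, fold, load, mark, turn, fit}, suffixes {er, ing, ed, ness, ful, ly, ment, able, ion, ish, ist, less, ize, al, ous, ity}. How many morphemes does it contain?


Segmenting 'placeity' against the inventory:
  'place' -> root (morpheme 1)
  'ity' -> suffix (morpheme 2)
Total morphemes: 2

2


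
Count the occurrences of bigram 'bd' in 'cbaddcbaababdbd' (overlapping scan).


Scanning 'cbaddcbaababdbd' for bigram 'bd':
  Position 0: 'cb' -> no
  Position 1: 'ba' -> no
  Position 2: 'ad' -> no
  Position 3: 'dd' -> no
  Position 4: 'dc' -> no
  Position 5: 'cb' -> no
  Position 6: 'ba' -> no
  Position 7: 'aa' -> no
  Position 8: 'ab' -> no
  Position 9: 'ba' -> no
  Position 10: 'ab' -> no
  Position 11: 'bd' -> MATCH
  Position 12: 'db' -> no
  Position 13: 'bd' -> MATCH
Total matches: 2

2


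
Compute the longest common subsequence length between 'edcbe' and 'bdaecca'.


DP table for LCS of 'edcbe' and 'bdaecca':
       b  d  a  e  c  c  a
    0  0  0  0  0  0  0  0
  e 0  0  0  0  1  1  1  1
  d 0  0  1  1  1  1  1  1
  c 0  0  1  1  1  2  2  2
  b 0  1  1  1  1  2  2  2
  e 0  1  1  1  2  2  2  2
LCS: 'ec'
LCS length = 2

2


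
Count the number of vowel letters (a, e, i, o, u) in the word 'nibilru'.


Scanning each character of 'nibilru':
  Position 1: 'n' -> consonant (running count: 0)
  Position 2: 'i' -> vowel (running count: 1)
  Position 3: 'b' -> consonant (running count: 1)
  Position 4: 'i' -> vowel (running count: 2)
  Position 5: 'l' -> consonant (running count: 2)
  Position 6: 'r' -> consonant (running count: 2)
  Position 7: 'u' -> vowel (running count: 3)
Total vowels: 3

3


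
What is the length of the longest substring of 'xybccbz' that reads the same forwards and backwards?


Scanning 'xybccbz' for palindromic substrings.
Substring at positions 2-5: 'bccb'.
Check: reverse('bccb') = 'bccb' -> palindrome confirmed.
Neighbouring characters ('y' / 'z') break symmetry, so it cannot extend further.
No longer palindromic substring exists; longest length = 4

4


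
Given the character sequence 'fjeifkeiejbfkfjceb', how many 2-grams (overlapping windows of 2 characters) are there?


String 'fjeifkeiejbfkfjceb' has length L = 18.
Number of overlapping n-grams = L - n + 1
Substituting: 18 - 2 + 1 = 17

17


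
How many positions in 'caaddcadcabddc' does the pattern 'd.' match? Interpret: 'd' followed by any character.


Pattern: d. means 'd' followed by any character.
Scanning 'caaddcadcabddc' position-by-position:
  Pos 0: window 'ca' -> no
  Pos 1: window 'aa' -> no
  Pos 2: window 'ad' -> no
  Pos 3: window 'dd' -> MATCH
  Pos 4: window 'dc' -> MATCH
  Pos 5: window 'ca' -> no
  Pos 6: window 'ad' -> no
  Pos 7: window 'dc' -> MATCH
  Pos 8: window 'ca' -> no
  Pos 9: window 'ab' -> no
  Pos 10: window 'bd' -> no
  Pos 11: window 'dd' -> MATCH
  Pos 12: window 'dc' -> MATCH
  Pos 13: window 'c' -> no
Total matches: 5

5


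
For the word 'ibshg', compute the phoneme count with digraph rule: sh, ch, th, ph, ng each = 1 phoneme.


Parsing 'ibshg' greedily, digraphs first:
  'i' -> vowel phoneme (phonemes so far: 1)
  'b' -> consonant phoneme (phonemes so far: 2)
  'sh' -> digraph (1 consonant phoneme) (phonemes so far: 3)
  'g' -> consonant phoneme (phonemes so far: 4)
Total phonemes: 4

4


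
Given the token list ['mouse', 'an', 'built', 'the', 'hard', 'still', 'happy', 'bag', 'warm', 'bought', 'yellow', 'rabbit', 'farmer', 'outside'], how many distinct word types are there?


Listing all tokens and tracking unique types:
  Token 1: 'mouse' -> NEW (unique so far: 1)
  Token 2: 'an' -> NEW (unique so far: 2)
  Token 3: 'built' -> NEW (unique so far: 3)
  Token 4: 'the' -> NEW (unique so far: 4)
  Token 5: 'hard' -> NEW (unique so far: 5)
  Token 6: 'still' -> NEW (unique so far: 6)
  Token 7: 'happy' -> NEW (unique so far: 7)
  Token 8: 'bag' -> NEW (unique so far: 8)
  Token 9: 'warm' -> NEW (unique so far: 9)
  Token 10: 'bought' -> NEW (unique so far: 10)
  Token 11: 'yellow' -> NEW (unique so far: 11)
  Token 12: 'rabbit' -> NEW (unique so far: 12)
  Token 13: 'farmer' -> NEW (unique so far: 13)
  Token 14: 'outside' -> NEW (unique so far: 14)
Unique types: ('an', 'bag', 'bought', 'built', 'farmer', 'happy', 'hard', 'mouse', 'outside', 'rabbit', 'still', 'the', 'warm', 'yellow')
Vocabulary size: 14

14


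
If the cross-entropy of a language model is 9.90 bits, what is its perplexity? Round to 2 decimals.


Perplexity formula: PP = 2^H
H = 9.90
PP = 2^9.90
Decompose: 2^9.90 = 2^9 * 2^0.90
2^9 = 512, 2^0.90 ~ 1.8660660
PP ~ 512 * 1.8660660 = 955.4257920
Rounded to 2 decimals: 955.43

955.43


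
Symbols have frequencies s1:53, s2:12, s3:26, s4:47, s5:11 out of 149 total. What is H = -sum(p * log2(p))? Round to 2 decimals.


Computing entropy H = -sum(p_i * log2(p_i)):
  s1: p = 53/149 = 0.3557, -p*log2(p) = 0.5304
  s2: p = 12/149 = 0.0805, -p*log2(p) = 0.2927
  s3: p = 26/149 = 0.1745, -p*log2(p) = 0.4395
  s4: p = 47/149 = 0.3154, -p*log2(p) = 0.5251
  s5: p = 11/149 = 0.0738, -p*log2(p) = 0.2776
H = sum of terms = 2.0653
Rounded to 2 decimals: 2.07

2.07


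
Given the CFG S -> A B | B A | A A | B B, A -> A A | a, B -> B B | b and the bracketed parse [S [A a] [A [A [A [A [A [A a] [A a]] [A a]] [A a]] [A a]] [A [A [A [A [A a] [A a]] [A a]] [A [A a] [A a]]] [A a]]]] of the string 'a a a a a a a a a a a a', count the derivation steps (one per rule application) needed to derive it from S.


Every bracketed nonterminal node [X ...] in the tree is produced by exactly one rule application.
Reading the tree off as a leftmost derivation:
  Step 1: S  =>  A A   (applied S -> A A)
  Step 2: A A  =>  a A   (applied A -> a)
  Step 3: a A  =>  a A A   (applied A -> A A)
  Step 4: a A A  =>  a A A A   (applied A -> A A)
  Step 5: a A A A  =>  a A A A A   (applied A -> A A)
  Step 6: a A A A A  =>  a A A A A A   (applied A -> A A)
  Step 7: a A A A A A  =>  a A A A A A A   (applied A -> A A)
  Step 8: a A A A A A A  =>  a a A A A A A   (applied A -> a)
  Step 9: a a A A A A A  =>  a a a A A A A   (applied A -> a)
  Step 10: a a a A A A A  =>  a a a a A A A   (applied A -> a)
  Step 11: a a a a A A A  =>  a a a a a A A   (applied A -> a)
  Step 12: a a a a a A A  =>  a a a a a a A   (applied A -> a)
  Step 13: a a a a a a A  =>  a a a a a a A A   (applied A -> A A)
  Step 14: a a a a a a A A  =>  a a a a a a A A A   (applied A -> A A)
  Step 15: a a a a a a A A A  =>  a a a a a a A A A A   (applied A -> A A)
  Step 16: a a a a a a A A A A  =>  a a a a a a A A A A A   (applied A -> A A)
  Step 17: a a a a a a A A A A A  =>  a a a a a a a A A A A   (applied A -> a)
  Step 18: a a a a a a a A A A A  =>  a a a a a a a a A A A   (applied A -> a)
  Step 19: a a a a a a a a A A A  =>  a a a a a a a a a A A   (applied A -> a)
  Step 20: a a a a a a a a a A A  =>  a a a a a a a a a A A A   (applied A -> A A)
  Step 21: a a a a a a a a a A A A  =>  a a a a a a a a a a A A   (applied A -> a)
  Step 22: a a a a a a a a a a A A  =>  a a a a a a a a a a a A   (applied A -> a)
  Step 23: a a a a a a a a a a a A  =>  a a a a a a a a a a a a   (applied A -> a)
Final yield: a a a a a a a a a a a a
Total rewrite steps: 23

23


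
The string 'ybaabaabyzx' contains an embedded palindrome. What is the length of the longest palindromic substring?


Scanning 'ybaabaabyzx' for palindromic substrings.
Substring at positions 0-8: 'ybaabaaby'.
Check: reverse('ybaabaaby') = 'ybaabaaby' -> palindrome confirmed.
Neighbouring characters ('-' / 'z') break symmetry, so it cannot extend further.
No longer palindromic substring exists; longest length = 9

9


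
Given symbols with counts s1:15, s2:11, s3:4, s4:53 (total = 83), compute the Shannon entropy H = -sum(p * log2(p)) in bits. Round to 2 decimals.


Computing entropy H = -sum(p_i * log2(p_i)):
  s1: p = 15/83 = 0.1807, -p*log2(p) = 0.4461
  s2: p = 11/83 = 0.1325, -p*log2(p) = 0.3864
  s3: p = 4/83 = 0.0482, -p*log2(p) = 0.2108
  s4: p = 53/83 = 0.6386, -p*log2(p) = 0.4132
H = sum of terms = 1.4565
Rounded to 2 decimals: 1.46

1.46


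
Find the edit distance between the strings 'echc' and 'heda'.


Building DP table for s1='echc' (len 4) and s2='heda' (len 4):
       h  e  d  a
    0  1  2  3  4
  e 1  1  1  2  3
  c 2  2  2  2  3
  h 3  2  3  3  3
  c 4  3  3  4  4
Edit distance = dp[4][4] = 4

4


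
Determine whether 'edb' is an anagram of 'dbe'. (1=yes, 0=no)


Sort characters of 'edb': 'bde'
Sort characters of 'dbe': 'bde'
Sorted forms match -> they ARE anagrams
Result: 1

1


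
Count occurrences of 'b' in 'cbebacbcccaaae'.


Scanning 'cbebacbcccaaae' for 'b':
  Position 1: 'b' -> MATCH (count: 1)
  Position 3: 'b' -> MATCH (count: 2)
  Position 6: 'b' -> MATCH (count: 3)
Total occurrences of 'b': 3

3


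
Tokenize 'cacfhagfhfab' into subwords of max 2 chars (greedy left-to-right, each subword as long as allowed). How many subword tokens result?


'cacfhagfhfab' has 12 characters.
Chunking with max size 2:
  Chunk 1: 'ca' (positions 0-1)
  Chunk 2: 'cf' (positions 2-3)
  Chunk 3: 'ha' (positions 4-5)
  Chunk 4: 'gf' (positions 6-7)
  Chunk 5: 'hf' (positions 8-9)
  Chunk 6: 'ab' (positions 10-11)
Total chunks: ceil(12 / 2) = 6

6


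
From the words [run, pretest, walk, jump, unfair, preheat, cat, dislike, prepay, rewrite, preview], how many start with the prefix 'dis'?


Checking each word for prefix 'dis':
  'run' -> no (count: 0)
  'pretest' -> no (count: 0)
  'walk' -> no (count: 0)
  'jump' -> no (count: 0)
  'unfair' -> no (count: 0)
  'preheat' -> no (count: 0)
  'cat' -> no (count: 0)
  'dislike' -> YES, starts with 'dis' (count: 1)
  'prepay' -> no (count: 1)
  'rewrite' -> no (count: 1)
  'preview' -> no (count: 1)
Total with prefix 'dis': 1

1


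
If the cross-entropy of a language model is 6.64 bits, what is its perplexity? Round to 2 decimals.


Perplexity formula: PP = 2^H
H = 6.64
PP = 2^6.64
Decompose: 2^6.64 = 2^6 * 2^0.64
2^6 = 64, 2^0.64 ~ 1.5583292
PP ~ 64 * 1.5583292 = 99.7330688
Rounded to 2 decimals: 99.73

99.73


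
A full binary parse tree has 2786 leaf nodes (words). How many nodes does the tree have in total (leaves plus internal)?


Leaf nodes (terminals): 2786
Internal nodes = n - 1 = 2786 - 1 = 2785
Total = leaves + internal = 2786 + 2785 = 5571

5571


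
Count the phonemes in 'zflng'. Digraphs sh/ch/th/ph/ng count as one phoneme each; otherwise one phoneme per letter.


Parsing 'zflng' greedily, digraphs first:
  'z' -> consonant phoneme (phonemes so far: 1)
  'f' -> consonant phoneme (phonemes so far: 2)
  'l' -> consonant phoneme (phonemes so far: 3)
  'ng' -> digraph (1 consonant phoneme) (phonemes so far: 4)
Total phonemes: 4

4


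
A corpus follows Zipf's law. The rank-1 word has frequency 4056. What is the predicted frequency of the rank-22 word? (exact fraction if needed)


Zipf's law: freq(rank) = f1 / rank
f1 = 4056, rank = 22
freq = 4056 / 22
GCD(4056, 22) = 2
Simplified: 2028/11

2028/11


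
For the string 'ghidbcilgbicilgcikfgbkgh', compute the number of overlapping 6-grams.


String 'ghidbcilgbicilgcikfgbkgh' has length L = 24.
Number of overlapping n-grams = L - n + 1
Substituting: 24 - 6 + 1 = 19

19


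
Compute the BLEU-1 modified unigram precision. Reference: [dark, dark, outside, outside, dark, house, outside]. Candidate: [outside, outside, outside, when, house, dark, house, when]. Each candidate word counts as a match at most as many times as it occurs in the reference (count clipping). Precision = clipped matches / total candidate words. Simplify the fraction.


Reference word counts: {'dark': 3, 'house': 1, 'outside': 3}
Checking each candidate word (with clipping):
  'outside' -> in reference (ref count 3, used 1/3) -> match (matches: 1)
  'outside' -> in reference (ref count 3, used 2/3) -> match (matches: 2)
  'outside' -> in reference (ref count 3, used 3/3) -> match (matches: 3)
  'when' -> not in reference -> no match (matches: 3)
  'house' -> in reference (ref count 1, used 1/1) -> match (matches: 4)
  'dark' -> in reference (ref count 3, used 1/3) -> match (matches: 5)
  'house' -> ref count 1 already used up (1/1) -> clipped, no match (matches: 5)
  'when' -> not in reference -> no match (matches: 5)
Clipped matches: 5, Candidate length: 8
Precision = 5/8

5/8


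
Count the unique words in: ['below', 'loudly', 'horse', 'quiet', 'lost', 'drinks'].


Listing all tokens and tracking unique types:
  Token 1: 'below' -> NEW (unique so far: 1)
  Token 2: 'loudly' -> NEW (unique so far: 2)
  Token 3: 'horse' -> NEW (unique so far: 3)
  Token 4: 'quiet' -> NEW (unique so far: 4)
  Token 5: 'lost' -> NEW (unique so far: 5)
  Token 6: 'drinks' -> NEW (unique so far: 6)
Unique types: ('below', 'drinks', 'horse', 'lost', 'loudly', 'quiet')
Vocabulary size: 6

6


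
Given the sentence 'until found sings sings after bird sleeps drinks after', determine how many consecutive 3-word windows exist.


Word trigrams from [9] words:
  Trigram 1: (until found sings)
  Trigram 2: (found sings sings)
  Trigram 3: (sings sings after)
  Trigram 4: (sings after bird)
  Trigram 5: (after bird sleeps)
  Trigram 6: (bird sleeps drinks)
  Trigram 7: (sleeps drinks after)
Total word trigrams: 9 - 2 = 7

7


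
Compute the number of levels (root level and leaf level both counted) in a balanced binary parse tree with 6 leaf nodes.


In a balanced binary tree with n leaves the deepest leaf is ceil(log2(n)) edges below the root,
so counting node levels inclusive of root and leaves gives ceil(log2(n)) + 1 levels.
log2(6) = 2.5850
ceil(2.5850) = 3
levels = 3 + 1 = 4

4


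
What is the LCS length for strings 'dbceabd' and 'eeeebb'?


DP table for LCS of 'dbceabd' and 'eeeebb':
       e  e  e  e  b  b
    0  0  0  0  0  0  0
  d 0  0  0  0  0  0  0
  b 0  0  0  0  0  1  1
  c 0  0  0  0  0  1  1
  e 0  1  1  1  1  1  1
  a 0  1  1  1  1  1  1
  b 0  1  1  1  1  2  2
  d 0  1  1  1  1  2  2
LCS: 'bb'
LCS length = 2

2


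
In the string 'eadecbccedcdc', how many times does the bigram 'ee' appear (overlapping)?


Scanning 'eadecbccedcdc' for bigram 'ee':
  Position 0: 'ea' -> no
  Position 1: 'ad' -> no
  Position 2: 'de' -> no
  Position 3: 'ec' -> no
  Position 4: 'cb' -> no
  Position 5: 'bc' -> no
  Position 6: 'cc' -> no
  Position 7: 'ce' -> no
  Position 8: 'ed' -> no
  Position 9: 'dc' -> no
  Position 10: 'cd' -> no
  Position 11: 'dc' -> no
Total matches: 0

0


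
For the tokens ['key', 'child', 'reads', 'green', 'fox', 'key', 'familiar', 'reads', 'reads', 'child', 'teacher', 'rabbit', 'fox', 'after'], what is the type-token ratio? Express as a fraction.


Tokens: 14
Unique types: ('after', 'child', 'familiar', 'fox', 'green', 'key', 'rabbit', 'reads', 'teacher') = 9
TTR = 9/14
Already in lowest terms.

9/14


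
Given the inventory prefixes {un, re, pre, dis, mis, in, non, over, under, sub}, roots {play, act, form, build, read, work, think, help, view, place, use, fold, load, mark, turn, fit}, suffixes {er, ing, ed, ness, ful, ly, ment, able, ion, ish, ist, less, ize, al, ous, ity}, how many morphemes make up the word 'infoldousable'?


Segmenting 'infoldousable' against the inventory:
  'in' -> prefix (morpheme 1)
  'fold' -> root (morpheme 2)
  'ous' -> suffix (morpheme 3)
  'able' -> suffix (morpheme 4)
Total morphemes: 4

4


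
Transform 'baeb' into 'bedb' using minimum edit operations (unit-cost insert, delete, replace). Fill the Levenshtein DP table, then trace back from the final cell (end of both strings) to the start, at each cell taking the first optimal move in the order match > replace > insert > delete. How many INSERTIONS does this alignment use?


Edit distance = 2. Backtracking from cell (4, 4) with preference match > replace > insert > delete,
then listing the resulting alignment 'baeb' -> 'bedb' left to right:
  Step 1: keep 'b'
  Step 2: replace a->e
  Step 3: replace e->d
  Step 4: keep 'b'
Total insertions: 0

0


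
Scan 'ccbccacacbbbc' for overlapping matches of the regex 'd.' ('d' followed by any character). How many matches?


Pattern: d. means 'd' followed by any character.
Scanning 'ccbccacacbbbc' position-by-position:
  Pos 0: window 'cc' -> no
  Pos 1: window 'cb' -> no
  Pos 2: window 'bc' -> no
  Pos 3: window 'cc' -> no
  Pos 4: window 'ca' -> no
  Pos 5: window 'ac' -> no
  Pos 6: window 'ca' -> no
  Pos 7: window 'ac' -> no
  Pos 8: window 'cb' -> no
  Pos 9: window 'bb' -> no
  Pos 10: window 'bb' -> no
  Pos 11: window 'bc' -> no
  Pos 12: window 'c' -> no
Total matches: 0

0


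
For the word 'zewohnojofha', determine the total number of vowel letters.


Scanning each character of 'zewohnojofha':
  Position 1: 'z' -> consonant (running count: 0)
  Position 2: 'e' -> vowel (running count: 1)
  Position 3: 'w' -> consonant (running count: 1)
  Position 4: 'o' -> vowel (running count: 2)
  Position 5: 'h' -> consonant (running count: 2)
  Position 6: 'n' -> consonant (running count: 2)
  Position 7: 'o' -> vowel (running count: 3)
  Position 8: 'j' -> consonant (running count: 3)
  Position 9: 'o' -> vowel (running count: 4)
  Position 10: 'f' -> consonant (running count: 4)
  Position 11: 'h' -> consonant (running count: 4)
  Position 12: 'a' -> vowel (running count: 5)
Total vowels: 5

5


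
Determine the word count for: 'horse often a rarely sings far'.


Counting words by splitting on spaces:
  Word 1: 'horse'
  Word 2: 'often'
  Word 3: 'a'
  Word 4: 'rarely'
  Word 5: 'sings'
  Word 6: 'far'
Total words: 6

6


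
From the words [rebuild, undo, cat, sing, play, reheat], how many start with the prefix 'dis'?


Checking each word for prefix 'dis':
  'rebuild' -> no (count: 0)
  'undo' -> no (count: 0)
  'cat' -> no (count: 0)
  'sing' -> no (count: 0)
  'play' -> no (count: 0)
  'reheat' -> no (count: 0)
Total with prefix 'dis': 0

0


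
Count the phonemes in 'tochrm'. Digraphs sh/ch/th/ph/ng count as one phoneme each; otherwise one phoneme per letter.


Parsing 'tochrm' greedily, digraphs first:
  't' -> consonant phoneme (phonemes so far: 1)
  'o' -> vowel phoneme (phonemes so far: 2)
  'ch' -> digraph (1 consonant phoneme) (phonemes so far: 3)
  'r' -> consonant phoneme (phonemes so far: 4)
  'm' -> consonant phoneme (phonemes so far: 5)
Total phonemes: 5

5


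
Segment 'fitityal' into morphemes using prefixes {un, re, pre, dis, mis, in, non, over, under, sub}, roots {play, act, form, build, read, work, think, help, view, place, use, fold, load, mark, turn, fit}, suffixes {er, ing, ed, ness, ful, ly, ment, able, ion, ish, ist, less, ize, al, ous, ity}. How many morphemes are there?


Segmenting 'fitityal' against the inventory:
  'fit' -> root (morpheme 1)
  'ity' -> suffix (morpheme 2)
  'al' -> suffix (morpheme 3)
Total morphemes: 3

3


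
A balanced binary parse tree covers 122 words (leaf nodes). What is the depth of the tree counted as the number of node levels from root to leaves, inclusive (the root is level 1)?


In a balanced binary tree with n leaves the deepest leaf is ceil(log2(n)) edges below the root,
so counting node levels inclusive of root and leaves gives ceil(log2(n)) + 1 levels.
log2(122) = 6.9307
ceil(6.9307) = 7
levels = 7 + 1 = 8

8


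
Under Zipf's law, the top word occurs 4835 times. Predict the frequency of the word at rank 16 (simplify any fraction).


Zipf's law: freq(rank) = f1 / rank
f1 = 4835, rank = 16
freq = 4835 / 16
GCD(4835, 16) = 1
Simplified: 4835/16

4835/16


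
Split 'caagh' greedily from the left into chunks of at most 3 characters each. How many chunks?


'caagh' has 5 characters.
Chunking with max size 3:
  Chunk 1: 'caa' (positions 0-2)
  Chunk 2: 'gh' (positions 3-4)
Total chunks: ceil(5 / 3) = 2

2


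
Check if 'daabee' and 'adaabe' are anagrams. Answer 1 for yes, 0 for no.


Sort characters of 'daabee': 'aabdee'
Sort characters of 'adaabe': 'aaabde'
Sorted forms differ -> they are NOT anagrams
Result: 0

0
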